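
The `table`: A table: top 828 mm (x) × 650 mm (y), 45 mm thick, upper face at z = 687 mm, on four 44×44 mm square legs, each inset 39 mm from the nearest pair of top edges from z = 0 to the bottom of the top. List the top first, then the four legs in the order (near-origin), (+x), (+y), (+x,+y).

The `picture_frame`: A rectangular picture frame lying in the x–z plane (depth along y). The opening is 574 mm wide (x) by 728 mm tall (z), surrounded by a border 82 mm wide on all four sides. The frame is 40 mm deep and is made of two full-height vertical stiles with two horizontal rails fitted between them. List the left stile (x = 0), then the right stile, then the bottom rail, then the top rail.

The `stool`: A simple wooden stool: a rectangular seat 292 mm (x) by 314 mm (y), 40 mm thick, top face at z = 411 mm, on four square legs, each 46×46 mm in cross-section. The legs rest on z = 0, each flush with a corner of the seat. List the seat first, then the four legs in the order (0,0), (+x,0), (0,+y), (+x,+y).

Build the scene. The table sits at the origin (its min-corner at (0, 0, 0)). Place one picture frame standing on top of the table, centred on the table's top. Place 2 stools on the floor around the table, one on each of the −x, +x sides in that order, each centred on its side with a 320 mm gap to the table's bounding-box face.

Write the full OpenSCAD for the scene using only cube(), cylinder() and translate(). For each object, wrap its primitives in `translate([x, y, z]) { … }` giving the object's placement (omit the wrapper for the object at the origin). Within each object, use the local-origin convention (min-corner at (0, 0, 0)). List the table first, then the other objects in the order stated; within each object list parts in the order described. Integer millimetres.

translate([0, 0, 642]) cube([828, 650, 45]);
translate([39, 39, 0]) cube([44, 44, 642]);
translate([745, 39, 0]) cube([44, 44, 642]);
translate([39, 567, 0]) cube([44, 44, 642]);
translate([745, 567, 0]) cube([44, 44, 642]);
translate([45, 305, 687]) {
  cube([82, 40, 892]);
  translate([656, 0, 0]) cube([82, 40, 892]);
  translate([82, 0, 0]) cube([574, 40, 82]);
  translate([82, 0, 810]) cube([574, 40, 82]);
}
translate([-612, 168, 0]) {
  translate([0, 0, 371]) cube([292, 314, 40]);
  cube([46, 46, 371]);
  translate([246, 0, 0]) cube([46, 46, 371]);
  translate([0, 268, 0]) cube([46, 46, 371]);
  translate([246, 268, 0]) cube([46, 46, 371]);
}
translate([1148, 168, 0]) {
  translate([0, 0, 371]) cube([292, 314, 40]);
  cube([46, 46, 371]);
  translate([246, 0, 0]) cube([46, 46, 371]);
  translate([0, 268, 0]) cube([46, 46, 371]);
  translate([246, 268, 0]) cube([46, 46, 371]);
}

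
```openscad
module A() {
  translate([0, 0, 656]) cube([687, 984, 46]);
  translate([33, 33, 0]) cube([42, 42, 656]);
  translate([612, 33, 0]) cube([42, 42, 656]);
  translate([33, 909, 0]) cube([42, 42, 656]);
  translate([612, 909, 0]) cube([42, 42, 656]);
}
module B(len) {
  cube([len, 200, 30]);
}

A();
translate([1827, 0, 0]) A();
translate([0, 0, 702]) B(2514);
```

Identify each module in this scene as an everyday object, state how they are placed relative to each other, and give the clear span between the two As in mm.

Second table starts at x = 1827; first ends at x = 687; clear span = 1827 − 687 = 1140 mm.

A is a table. B is a beam. A beam spans the tops of two tables. The clear span between the two tables is 1140 mm.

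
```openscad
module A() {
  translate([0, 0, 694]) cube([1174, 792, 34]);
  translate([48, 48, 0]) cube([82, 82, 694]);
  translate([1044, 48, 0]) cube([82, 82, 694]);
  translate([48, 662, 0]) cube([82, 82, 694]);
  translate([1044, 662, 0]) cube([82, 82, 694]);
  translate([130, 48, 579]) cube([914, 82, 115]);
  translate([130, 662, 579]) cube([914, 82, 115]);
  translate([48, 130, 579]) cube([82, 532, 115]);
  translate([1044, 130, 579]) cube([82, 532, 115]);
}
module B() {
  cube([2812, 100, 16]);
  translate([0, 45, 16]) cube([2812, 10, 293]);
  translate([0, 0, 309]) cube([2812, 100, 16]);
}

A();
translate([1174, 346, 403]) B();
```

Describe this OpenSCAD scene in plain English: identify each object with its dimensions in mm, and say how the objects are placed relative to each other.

A is a table: top 1174 mm (x) × 792 mm (y), 34 mm thick, upper face at z = 728 mm, on four 82×82 mm square legs, each inset 48 mm from the nearest pair of top edges, running from z = 0 to the bottom of the top. Four apron rails, 82 mm thick and 115 mm tall, run between adjacent legs with their top edges flush with the underside of the top and their outer faces flush with the legs' outer faces.

B is an I-beam lying along x, 2812 mm long. Overall section height 325 mm. Two flanges 100 mm wide (y) and 16 mm thick, one on the floor and one at the top; a web 10 mm thick runs between them, centred on the flange width.

The I-beam is beside the table with their tops flush at z = 728.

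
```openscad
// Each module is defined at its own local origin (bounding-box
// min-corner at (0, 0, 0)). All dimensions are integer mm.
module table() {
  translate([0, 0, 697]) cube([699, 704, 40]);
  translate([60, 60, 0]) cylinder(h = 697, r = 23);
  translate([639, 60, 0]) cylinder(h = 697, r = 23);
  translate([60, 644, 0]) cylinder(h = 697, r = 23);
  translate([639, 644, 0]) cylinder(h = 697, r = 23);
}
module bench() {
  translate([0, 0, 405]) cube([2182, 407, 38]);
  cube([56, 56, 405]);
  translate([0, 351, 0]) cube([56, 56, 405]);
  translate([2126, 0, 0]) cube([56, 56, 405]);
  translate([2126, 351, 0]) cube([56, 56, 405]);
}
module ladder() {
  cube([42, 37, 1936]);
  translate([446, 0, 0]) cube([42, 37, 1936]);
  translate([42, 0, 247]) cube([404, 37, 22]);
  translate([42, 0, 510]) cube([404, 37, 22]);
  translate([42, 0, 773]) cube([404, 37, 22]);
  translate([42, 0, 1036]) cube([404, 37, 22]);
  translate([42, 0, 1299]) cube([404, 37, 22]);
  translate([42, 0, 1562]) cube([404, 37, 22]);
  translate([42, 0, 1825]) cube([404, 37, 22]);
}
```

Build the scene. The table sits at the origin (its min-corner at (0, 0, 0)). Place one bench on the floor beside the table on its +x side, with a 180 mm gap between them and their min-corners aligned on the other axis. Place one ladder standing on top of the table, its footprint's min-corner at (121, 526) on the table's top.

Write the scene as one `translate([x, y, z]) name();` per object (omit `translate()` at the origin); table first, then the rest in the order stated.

table();
translate([879, 0, 0]) bench();
translate([121, 526, 737]) ladder();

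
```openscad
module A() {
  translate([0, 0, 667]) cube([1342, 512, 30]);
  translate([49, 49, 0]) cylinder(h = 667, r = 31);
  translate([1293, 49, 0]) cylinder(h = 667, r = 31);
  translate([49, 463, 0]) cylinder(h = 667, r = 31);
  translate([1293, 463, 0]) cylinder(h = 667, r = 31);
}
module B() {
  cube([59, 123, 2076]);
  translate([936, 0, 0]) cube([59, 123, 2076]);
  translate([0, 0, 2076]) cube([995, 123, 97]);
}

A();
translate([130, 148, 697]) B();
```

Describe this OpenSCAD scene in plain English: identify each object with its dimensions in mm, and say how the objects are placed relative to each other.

A is a table with a 1342×512 mm rectangular top, 30 mm thick, top surface at z = 697 mm, supported by four round legs of 62 mm diameter, each leg's bounding box inset 18 mm from the nearest pair of top edges, running from the floor.

B is a door frame. The clear opening is 877 mm wide and 2076 mm high. Two 59 mm wide jambs, 123 mm deep, stand either side of the opening from the floor to the top of the opening. A 97 mm thick head sits across the top of both jambs, spanning the full outside width of the frame.

The door frame is on top of the table.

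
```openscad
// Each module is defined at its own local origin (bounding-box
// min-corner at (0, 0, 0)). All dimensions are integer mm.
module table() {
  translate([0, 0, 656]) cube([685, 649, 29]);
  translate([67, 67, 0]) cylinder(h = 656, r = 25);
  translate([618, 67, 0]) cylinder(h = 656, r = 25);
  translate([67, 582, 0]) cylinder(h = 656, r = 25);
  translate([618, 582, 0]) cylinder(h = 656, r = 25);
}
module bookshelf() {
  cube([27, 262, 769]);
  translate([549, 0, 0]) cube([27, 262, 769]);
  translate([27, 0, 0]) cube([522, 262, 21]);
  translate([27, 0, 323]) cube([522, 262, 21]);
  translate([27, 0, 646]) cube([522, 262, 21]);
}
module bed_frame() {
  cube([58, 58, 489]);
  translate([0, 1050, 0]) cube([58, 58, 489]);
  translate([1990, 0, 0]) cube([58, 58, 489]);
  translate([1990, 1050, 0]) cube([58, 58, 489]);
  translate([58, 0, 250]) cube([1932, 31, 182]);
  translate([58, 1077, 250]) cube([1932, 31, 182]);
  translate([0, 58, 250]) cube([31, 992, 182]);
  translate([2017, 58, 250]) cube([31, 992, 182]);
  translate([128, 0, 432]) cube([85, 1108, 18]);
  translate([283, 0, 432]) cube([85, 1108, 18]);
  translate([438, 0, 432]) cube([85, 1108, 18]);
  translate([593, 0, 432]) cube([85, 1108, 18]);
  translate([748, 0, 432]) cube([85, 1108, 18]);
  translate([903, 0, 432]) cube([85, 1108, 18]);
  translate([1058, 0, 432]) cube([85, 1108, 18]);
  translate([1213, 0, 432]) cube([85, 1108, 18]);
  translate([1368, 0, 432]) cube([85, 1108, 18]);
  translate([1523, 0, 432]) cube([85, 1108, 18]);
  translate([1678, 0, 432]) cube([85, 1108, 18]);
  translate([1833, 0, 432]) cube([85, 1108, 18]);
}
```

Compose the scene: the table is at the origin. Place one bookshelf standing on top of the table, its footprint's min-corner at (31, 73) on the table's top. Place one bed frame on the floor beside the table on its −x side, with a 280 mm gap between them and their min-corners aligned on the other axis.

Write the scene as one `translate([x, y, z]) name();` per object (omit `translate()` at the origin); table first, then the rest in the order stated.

table();
translate([31, 73, 685]) bookshelf();
translate([-2328, 0, 0]) bed_frame();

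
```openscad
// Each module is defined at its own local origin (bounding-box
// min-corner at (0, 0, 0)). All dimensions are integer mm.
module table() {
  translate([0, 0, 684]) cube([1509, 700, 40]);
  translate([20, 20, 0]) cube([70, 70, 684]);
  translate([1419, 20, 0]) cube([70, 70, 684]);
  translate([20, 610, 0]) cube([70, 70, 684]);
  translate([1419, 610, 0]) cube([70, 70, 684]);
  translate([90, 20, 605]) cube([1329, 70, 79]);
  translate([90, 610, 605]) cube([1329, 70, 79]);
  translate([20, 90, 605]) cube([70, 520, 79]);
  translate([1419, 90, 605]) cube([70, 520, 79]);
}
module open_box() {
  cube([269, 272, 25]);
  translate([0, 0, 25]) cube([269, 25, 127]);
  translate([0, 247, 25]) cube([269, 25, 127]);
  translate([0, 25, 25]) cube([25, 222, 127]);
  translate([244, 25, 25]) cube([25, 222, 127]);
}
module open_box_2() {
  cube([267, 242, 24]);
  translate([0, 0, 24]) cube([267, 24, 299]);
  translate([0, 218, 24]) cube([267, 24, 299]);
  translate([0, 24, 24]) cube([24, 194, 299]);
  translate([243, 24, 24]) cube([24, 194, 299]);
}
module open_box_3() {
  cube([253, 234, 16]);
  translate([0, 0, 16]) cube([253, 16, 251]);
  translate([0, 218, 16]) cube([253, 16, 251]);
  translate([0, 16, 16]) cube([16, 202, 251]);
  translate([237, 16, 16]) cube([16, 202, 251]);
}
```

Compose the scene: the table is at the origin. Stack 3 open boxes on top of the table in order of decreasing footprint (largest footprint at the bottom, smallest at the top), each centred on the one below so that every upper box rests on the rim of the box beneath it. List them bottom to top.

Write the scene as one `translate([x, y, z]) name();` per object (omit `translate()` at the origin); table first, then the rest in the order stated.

table();
translate([620, 214, 724]) open_box();
translate([621, 229, 876]) open_box_2();
translate([628, 233, 1199]) open_box_3();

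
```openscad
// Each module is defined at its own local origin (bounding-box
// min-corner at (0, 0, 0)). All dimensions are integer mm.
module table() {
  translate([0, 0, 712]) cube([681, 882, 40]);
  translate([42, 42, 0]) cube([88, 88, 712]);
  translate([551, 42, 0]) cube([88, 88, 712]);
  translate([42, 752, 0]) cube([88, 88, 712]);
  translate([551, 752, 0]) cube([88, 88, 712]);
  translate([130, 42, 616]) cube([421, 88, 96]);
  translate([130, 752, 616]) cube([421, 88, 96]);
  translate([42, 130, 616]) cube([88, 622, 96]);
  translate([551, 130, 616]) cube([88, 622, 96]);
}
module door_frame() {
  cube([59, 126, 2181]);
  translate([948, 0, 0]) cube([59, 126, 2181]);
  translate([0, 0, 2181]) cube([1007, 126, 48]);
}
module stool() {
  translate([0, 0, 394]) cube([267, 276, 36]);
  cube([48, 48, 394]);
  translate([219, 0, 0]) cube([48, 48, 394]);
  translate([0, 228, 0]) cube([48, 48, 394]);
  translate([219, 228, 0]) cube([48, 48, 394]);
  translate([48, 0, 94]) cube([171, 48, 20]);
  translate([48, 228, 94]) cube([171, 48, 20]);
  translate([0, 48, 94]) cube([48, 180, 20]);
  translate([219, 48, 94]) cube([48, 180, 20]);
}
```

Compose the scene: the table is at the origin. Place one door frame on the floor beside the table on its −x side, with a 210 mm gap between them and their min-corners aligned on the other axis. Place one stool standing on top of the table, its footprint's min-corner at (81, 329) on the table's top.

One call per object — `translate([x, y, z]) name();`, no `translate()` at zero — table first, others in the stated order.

table();
translate([-1217, 0, 0]) door_frame();
translate([81, 329, 752]) stool();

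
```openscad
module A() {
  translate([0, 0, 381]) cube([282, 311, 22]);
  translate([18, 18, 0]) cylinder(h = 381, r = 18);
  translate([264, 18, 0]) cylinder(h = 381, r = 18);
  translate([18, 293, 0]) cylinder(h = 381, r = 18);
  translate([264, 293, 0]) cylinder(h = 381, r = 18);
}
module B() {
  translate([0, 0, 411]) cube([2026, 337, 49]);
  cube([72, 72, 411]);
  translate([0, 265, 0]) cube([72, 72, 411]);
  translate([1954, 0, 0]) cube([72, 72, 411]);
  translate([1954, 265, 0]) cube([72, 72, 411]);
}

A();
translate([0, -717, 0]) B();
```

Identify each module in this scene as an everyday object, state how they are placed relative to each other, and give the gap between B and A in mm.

A is a stool. B is a bench. The bench is on the floor beside the stool on its −y side. The gap between the bench and the stool is 380 mm.

The bench's nearest face is 380 mm from the stool's −y face.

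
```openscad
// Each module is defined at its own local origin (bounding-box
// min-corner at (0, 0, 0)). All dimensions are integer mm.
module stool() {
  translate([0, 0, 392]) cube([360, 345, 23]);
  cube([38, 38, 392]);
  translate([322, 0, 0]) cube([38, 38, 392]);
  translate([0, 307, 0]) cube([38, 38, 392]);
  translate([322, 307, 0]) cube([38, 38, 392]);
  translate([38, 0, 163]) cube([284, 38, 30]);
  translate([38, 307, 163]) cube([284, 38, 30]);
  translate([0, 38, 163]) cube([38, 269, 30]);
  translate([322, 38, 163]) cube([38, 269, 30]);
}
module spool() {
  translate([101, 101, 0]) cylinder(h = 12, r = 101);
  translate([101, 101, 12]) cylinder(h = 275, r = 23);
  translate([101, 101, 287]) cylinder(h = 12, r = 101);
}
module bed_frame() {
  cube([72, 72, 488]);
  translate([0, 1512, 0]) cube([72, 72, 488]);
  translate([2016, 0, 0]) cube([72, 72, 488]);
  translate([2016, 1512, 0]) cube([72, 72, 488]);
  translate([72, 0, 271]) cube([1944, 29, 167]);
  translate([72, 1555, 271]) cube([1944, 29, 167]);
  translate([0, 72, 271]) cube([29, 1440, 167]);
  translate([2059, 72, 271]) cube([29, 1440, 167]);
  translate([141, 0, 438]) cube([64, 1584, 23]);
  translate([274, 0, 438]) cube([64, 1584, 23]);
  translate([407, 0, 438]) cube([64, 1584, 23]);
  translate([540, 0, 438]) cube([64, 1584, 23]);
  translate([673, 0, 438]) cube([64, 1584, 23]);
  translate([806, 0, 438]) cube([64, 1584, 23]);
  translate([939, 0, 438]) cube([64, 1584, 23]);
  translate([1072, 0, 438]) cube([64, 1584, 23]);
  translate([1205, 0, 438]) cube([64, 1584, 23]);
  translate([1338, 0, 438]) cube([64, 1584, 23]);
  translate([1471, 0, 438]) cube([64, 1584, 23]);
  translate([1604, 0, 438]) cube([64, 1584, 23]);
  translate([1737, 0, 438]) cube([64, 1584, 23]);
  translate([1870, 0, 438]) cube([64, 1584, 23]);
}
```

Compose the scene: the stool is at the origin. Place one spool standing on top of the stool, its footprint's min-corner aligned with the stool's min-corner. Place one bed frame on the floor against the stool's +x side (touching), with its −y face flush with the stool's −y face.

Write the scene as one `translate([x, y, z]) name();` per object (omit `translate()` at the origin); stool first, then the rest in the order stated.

stool();
translate([0, 0, 415]) spool();
translate([360, 0, 0]) bed_frame();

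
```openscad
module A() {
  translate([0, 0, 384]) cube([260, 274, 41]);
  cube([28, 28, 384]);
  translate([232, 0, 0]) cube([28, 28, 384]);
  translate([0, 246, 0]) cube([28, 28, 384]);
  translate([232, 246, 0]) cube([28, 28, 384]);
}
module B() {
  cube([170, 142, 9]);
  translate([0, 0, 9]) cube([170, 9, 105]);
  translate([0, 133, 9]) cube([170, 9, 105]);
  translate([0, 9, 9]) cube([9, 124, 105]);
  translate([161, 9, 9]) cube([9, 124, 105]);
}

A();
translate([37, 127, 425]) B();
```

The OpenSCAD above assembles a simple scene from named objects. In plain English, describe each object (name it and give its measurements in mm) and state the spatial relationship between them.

A is a four-legged stool. The seat is a 260×274×41 mm slab whose top surface is at z = 425 mm; four square legs, each 28×28 mm in cross-section, run from the floor (z = 0) to the underside of the seat, each flush with a corner of the seat.

B is an open-topped rectangular box: outside dimensions 170×142×114 mm, with a uniform wall and base thickness of 9 mm. The base is a full 170×142 slab on the floor; four walls sit on top of the base. The front and back walls (the −y and +y sides) span the full width; the two side walls fit between them.

The open box is on top of the stool.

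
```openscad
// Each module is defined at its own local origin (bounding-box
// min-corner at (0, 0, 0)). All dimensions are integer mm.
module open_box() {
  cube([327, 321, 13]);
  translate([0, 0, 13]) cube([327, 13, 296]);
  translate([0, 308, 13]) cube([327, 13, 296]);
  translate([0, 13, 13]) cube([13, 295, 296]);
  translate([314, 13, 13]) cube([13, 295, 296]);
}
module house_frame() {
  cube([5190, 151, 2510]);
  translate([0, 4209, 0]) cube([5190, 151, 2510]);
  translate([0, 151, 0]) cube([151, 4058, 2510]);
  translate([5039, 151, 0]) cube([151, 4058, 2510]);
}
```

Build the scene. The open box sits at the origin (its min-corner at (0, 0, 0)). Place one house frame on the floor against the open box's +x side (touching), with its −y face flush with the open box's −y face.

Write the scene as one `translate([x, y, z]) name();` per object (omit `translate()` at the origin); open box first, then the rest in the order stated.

open_box();
translate([327, 0, 0]) house_frame();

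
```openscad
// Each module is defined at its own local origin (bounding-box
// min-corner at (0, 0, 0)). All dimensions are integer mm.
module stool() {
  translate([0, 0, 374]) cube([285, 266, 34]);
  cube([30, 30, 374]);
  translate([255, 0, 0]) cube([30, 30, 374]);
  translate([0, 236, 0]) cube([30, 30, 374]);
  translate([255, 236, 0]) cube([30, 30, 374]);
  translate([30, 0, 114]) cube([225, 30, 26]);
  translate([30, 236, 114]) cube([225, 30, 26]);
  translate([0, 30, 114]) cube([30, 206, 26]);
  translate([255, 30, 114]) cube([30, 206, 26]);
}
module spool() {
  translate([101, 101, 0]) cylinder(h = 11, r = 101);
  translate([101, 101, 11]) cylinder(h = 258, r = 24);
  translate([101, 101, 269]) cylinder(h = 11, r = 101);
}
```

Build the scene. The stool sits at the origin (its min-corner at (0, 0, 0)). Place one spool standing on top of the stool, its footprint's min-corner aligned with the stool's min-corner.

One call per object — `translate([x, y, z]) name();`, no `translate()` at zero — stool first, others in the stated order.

stool();
translate([0, 0, 408]) spool();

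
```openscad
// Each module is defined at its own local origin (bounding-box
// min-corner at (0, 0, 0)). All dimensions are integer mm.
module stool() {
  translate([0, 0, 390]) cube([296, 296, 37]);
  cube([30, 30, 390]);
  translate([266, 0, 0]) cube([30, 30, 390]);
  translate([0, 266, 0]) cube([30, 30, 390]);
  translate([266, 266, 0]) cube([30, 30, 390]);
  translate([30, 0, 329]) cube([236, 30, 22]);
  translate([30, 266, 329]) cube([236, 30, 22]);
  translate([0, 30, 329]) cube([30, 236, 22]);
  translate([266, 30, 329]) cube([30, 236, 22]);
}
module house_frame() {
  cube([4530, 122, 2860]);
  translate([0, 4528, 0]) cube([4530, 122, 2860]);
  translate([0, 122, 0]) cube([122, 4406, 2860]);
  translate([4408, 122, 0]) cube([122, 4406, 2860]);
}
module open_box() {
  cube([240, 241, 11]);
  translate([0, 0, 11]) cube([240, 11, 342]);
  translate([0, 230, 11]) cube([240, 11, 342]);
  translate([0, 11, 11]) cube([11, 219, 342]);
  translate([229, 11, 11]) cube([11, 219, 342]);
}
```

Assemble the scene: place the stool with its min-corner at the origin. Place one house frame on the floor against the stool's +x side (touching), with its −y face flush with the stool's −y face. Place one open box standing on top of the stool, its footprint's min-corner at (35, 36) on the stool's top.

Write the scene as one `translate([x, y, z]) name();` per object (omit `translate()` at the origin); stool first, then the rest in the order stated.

stool();
translate([296, 0, 0]) house_frame();
translate([35, 36, 427]) open_box();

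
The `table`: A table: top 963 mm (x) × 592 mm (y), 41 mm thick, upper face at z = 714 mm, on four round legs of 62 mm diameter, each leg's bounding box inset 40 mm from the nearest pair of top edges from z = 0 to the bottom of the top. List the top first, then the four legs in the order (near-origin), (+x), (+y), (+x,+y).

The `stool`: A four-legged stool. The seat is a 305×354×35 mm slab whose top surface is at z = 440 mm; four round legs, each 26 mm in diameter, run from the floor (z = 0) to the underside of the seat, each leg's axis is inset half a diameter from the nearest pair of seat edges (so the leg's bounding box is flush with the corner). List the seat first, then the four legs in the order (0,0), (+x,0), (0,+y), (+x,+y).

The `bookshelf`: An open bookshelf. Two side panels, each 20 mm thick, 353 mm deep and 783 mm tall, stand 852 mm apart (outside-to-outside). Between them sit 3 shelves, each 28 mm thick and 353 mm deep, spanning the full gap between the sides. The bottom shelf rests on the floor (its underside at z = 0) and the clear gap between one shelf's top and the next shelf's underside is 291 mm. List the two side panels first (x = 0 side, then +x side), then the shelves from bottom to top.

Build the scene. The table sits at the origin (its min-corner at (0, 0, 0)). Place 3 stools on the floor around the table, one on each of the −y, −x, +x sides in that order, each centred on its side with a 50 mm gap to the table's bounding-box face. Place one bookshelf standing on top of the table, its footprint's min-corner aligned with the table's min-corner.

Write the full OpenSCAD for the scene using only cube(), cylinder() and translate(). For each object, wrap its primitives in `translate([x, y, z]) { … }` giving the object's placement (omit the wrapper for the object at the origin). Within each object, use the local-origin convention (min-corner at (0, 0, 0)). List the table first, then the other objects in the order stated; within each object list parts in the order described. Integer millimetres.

translate([0, 0, 673]) cube([963, 592, 41]);
translate([71, 71, 0]) cylinder(h = 673, r = 31);
translate([892, 71, 0]) cylinder(h = 673, r = 31);
translate([71, 521, 0]) cylinder(h = 673, r = 31);
translate([892, 521, 0]) cylinder(h = 673, r = 31);
translate([329, -404, 0]) {
  translate([0, 0, 405]) cube([305, 354, 35]);
  translate([13, 13, 0]) cylinder(h = 405, r = 13);
  translate([292, 13, 0]) cylinder(h = 405, r = 13);
  translate([13, 341, 0]) cylinder(h = 405, r = 13);
  translate([292, 341, 0]) cylinder(h = 405, r = 13);
}
translate([-355, 119, 0]) {
  translate([0, 0, 405]) cube([305, 354, 35]);
  translate([13, 13, 0]) cylinder(h = 405, r = 13);
  translate([292, 13, 0]) cylinder(h = 405, r = 13);
  translate([13, 341, 0]) cylinder(h = 405, r = 13);
  translate([292, 341, 0]) cylinder(h = 405, r = 13);
}
translate([1013, 119, 0]) {
  translate([0, 0, 405]) cube([305, 354, 35]);
  translate([13, 13, 0]) cylinder(h = 405, r = 13);
  translate([292, 13, 0]) cylinder(h = 405, r = 13);
  translate([13, 341, 0]) cylinder(h = 405, r = 13);
  translate([292, 341, 0]) cylinder(h = 405, r = 13);
}
translate([0, 0, 714]) {
  cube([20, 353, 783]);
  translate([832, 0, 0]) cube([20, 353, 783]);
  translate([20, 0, 0]) cube([812, 353, 28]);
  translate([20, 0, 319]) cube([812, 353, 28]);
  translate([20, 0, 638]) cube([812, 353, 28]);
}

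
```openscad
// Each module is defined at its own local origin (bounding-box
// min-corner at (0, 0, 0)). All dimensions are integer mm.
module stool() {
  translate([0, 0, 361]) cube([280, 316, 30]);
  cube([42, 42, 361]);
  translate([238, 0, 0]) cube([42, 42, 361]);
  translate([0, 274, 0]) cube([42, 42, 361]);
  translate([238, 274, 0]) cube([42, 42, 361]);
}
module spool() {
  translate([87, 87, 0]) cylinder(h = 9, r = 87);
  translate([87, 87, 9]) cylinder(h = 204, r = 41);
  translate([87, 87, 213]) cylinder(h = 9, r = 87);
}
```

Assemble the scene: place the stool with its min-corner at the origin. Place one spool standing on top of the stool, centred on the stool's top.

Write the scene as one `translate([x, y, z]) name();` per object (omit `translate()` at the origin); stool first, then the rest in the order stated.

stool();
translate([53, 71, 391]) spool();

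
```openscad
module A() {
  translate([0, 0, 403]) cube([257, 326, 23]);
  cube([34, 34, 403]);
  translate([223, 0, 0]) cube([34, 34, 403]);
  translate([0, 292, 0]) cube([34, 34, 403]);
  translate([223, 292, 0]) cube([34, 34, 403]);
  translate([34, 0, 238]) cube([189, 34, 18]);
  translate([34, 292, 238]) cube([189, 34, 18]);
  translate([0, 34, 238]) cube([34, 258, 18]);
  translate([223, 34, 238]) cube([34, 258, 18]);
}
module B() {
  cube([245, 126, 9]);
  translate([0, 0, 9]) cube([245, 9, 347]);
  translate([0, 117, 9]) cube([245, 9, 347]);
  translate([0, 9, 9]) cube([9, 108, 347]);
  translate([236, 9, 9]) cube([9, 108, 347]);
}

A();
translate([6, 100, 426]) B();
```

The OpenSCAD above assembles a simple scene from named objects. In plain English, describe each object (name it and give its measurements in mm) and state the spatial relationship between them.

A is a four-legged stool. The seat is 257×326 mm, 23 mm thick, top at z = 426 mm. It stands on four square legs, each 34×34 mm in cross-section, from z = 0 to the seat underside, each flush with a corner of the seat. Four stretchers, 34 mm wide and 18 mm tall, connect adjacent legs with their undersides at z = 238 mm, each running between the inner faces of the legs it joins and aligned with the legs' outer faces on the other axis.

B is an open-topped rectangular box: outside dimensions 245×126×356 mm, with a uniform wall and base thickness of 9 mm. The base is a full 245×126 slab on the floor; four walls sit on top of the base. The front and back walls (the −y and +y sides) span the full width; the two side walls fit between them.

The open box is on top of the stool, centred.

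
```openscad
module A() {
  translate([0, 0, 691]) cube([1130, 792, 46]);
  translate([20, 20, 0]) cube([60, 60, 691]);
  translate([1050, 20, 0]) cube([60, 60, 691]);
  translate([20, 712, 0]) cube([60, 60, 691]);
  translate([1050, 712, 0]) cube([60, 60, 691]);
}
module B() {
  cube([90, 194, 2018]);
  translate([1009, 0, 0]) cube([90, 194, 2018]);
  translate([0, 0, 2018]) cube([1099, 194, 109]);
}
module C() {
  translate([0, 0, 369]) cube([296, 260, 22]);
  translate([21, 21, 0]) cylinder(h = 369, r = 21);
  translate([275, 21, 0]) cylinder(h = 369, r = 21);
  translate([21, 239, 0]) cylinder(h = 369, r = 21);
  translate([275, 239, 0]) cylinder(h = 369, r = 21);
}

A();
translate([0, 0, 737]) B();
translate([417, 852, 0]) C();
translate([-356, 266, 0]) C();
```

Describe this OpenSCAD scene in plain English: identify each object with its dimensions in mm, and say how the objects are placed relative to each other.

A is a table with a 1130×792 mm rectangular top, 46 mm thick, top surface at z = 737 mm, supported by four 60×60 mm square legs, each inset 20 mm from the nearest pair of top edges, running from the floor.

B is a rectangular door frame: two vertical jambs of 90×194 mm section, 2018 mm tall, with a clear opening 919 mm wide between their inner faces. A header 109 mm tall and 194 mm deep lies on top of the jambs and spans the full outside width.

C is a four-legged stool. The seat is a 296×260×22 mm slab whose top surface is at z = 391 mm; four round legs, each 42 mm in diameter, run from the floor (z = 0) to the underside of the seat, each leg's axis is inset half a diameter from the nearest pair of seat edges (so the leg's bounding box is flush with the corner).

The door frame is on top of the table. Two stools sit around the table at the +y, −x sides.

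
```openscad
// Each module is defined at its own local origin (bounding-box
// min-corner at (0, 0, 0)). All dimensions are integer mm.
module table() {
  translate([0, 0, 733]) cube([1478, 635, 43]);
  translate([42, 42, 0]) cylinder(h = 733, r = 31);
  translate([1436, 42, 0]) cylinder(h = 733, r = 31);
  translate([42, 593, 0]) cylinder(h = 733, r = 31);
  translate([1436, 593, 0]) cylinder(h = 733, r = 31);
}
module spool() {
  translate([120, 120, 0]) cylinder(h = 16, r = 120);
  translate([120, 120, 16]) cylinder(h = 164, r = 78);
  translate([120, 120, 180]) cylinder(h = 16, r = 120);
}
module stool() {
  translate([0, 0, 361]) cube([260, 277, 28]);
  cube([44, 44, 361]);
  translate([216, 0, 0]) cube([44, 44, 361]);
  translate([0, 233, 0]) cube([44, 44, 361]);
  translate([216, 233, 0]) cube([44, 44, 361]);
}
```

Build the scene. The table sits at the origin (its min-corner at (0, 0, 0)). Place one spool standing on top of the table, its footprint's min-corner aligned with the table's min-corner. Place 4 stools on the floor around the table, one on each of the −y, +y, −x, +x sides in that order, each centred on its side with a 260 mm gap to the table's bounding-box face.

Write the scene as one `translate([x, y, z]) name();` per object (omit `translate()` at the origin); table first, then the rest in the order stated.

table();
translate([0, 0, 776]) spool();
translate([609, -537, 0]) stool();
translate([609, 895, 0]) stool();
translate([-520, 179, 0]) stool();
translate([1738, 179, 0]) stool();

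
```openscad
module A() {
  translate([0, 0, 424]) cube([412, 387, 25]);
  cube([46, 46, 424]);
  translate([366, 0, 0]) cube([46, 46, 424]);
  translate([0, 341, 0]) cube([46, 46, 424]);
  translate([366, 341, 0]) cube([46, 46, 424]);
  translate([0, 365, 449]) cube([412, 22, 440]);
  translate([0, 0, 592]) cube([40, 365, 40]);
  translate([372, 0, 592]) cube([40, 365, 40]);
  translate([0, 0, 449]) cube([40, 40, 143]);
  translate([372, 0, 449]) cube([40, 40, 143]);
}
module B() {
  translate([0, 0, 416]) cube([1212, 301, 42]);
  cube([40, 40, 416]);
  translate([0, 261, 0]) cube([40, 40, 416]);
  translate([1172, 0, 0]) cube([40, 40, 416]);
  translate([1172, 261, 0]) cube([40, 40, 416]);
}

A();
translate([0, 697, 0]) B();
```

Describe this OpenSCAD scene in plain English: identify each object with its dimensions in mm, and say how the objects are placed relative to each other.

A is a chair: 412×387 mm seat, 25 mm thick, top at z = 449 mm, on four 46 mm square corner legs flush with the seat edges. A 22 mm thick backrest slab spans the full seat width, extending 440 mm above the seat top, its back face flush with the seat's +y edge. Two armrests of 40×40 mm section run along each side from the seat's front edge to the front of the backrest, top faces 183 mm above the seat top and outer faces flush with the seat's x-edges; a 40×40 mm post under the front of each armrest stands on the seat at the front corner.

B is a bench: a 1212×301 mm seat slab, 42 mm thick, top at z = 458 mm, on four 40×40 mm square legs flush with the seat corners and standing on z = 0.

The bench is on the floor beside the chair on its +y side.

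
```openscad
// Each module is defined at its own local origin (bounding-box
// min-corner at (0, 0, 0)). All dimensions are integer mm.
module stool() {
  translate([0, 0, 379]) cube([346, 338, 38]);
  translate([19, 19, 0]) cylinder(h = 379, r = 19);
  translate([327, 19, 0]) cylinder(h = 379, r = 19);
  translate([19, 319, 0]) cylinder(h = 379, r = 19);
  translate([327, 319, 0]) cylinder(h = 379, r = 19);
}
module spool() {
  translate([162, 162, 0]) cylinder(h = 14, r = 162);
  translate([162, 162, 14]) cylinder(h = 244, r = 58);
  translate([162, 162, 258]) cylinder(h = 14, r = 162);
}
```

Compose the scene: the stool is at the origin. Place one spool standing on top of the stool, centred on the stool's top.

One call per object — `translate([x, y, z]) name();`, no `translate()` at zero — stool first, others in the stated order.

stool();
translate([11, 7, 417]) spool();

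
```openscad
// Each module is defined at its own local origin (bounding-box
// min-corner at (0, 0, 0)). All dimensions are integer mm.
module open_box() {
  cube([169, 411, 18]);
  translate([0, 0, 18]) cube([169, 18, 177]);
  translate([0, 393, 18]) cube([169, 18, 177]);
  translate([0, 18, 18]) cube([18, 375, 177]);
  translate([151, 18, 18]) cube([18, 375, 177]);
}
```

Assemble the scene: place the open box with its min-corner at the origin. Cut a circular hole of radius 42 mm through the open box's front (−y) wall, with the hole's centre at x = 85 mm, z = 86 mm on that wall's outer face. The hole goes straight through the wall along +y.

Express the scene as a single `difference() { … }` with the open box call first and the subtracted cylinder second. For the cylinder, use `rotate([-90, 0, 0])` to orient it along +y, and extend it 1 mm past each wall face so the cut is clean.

difference() {
  open_box();
  translate([85, -1, 86]) rotate([-90, 0, 0]) cylinder(h = 20, r = 42);
}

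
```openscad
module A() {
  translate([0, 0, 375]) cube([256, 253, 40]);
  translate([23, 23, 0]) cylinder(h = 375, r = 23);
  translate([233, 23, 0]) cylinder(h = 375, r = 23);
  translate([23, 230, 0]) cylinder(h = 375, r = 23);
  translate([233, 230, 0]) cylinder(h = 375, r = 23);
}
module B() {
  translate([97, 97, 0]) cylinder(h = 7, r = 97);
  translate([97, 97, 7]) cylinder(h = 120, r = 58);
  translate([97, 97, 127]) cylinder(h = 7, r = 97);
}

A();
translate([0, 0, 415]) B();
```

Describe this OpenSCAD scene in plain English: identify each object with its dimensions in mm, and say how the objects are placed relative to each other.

A is a simple wooden stool: a rectangular seat 256 mm (x) by 253 mm (y), 40 mm thick, top face at z = 415 mm, on four round legs, each 46 mm in diameter. The legs rest on z = 0, each leg's axis is inset half a diameter from the nearest pair of seat edges (so the leg's bounding box is flush with the corner).

B is a spool: two coaxial disc flanges of radius 97 mm and thickness 7 mm, joined by a core cylinder of radius 58 mm and height 120 mm. The lower flange rests on z = 0 and the three cylinders share a vertical axis.

The spool is on top of the stool.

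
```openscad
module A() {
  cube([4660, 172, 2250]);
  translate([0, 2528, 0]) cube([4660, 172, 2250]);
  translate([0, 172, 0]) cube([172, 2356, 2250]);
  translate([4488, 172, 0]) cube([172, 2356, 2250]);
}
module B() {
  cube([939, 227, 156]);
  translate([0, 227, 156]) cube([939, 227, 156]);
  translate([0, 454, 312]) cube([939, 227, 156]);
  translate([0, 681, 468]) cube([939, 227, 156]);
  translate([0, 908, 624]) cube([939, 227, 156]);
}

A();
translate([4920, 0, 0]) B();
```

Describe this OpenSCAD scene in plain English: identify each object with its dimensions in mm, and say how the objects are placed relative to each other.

A is a box-shaped house frame (walls only): outside footprint 4660×2700 mm, wall height 2250 mm, wall thickness 172 mm. The two y-facing walls run the full x-width; the two x-facing walls fit between the inner faces of the y-facing walls.

B is a run of 5 identical solid stair steps. Each tread is 939×227 mm and each step block is 156 mm high. Step 1 rests on the floor; step k is offset from step 1 by (k−1)×227 mm in y and (k−1)×156 mm in z.

The staircase is on the floor beside the house frame on its +x side.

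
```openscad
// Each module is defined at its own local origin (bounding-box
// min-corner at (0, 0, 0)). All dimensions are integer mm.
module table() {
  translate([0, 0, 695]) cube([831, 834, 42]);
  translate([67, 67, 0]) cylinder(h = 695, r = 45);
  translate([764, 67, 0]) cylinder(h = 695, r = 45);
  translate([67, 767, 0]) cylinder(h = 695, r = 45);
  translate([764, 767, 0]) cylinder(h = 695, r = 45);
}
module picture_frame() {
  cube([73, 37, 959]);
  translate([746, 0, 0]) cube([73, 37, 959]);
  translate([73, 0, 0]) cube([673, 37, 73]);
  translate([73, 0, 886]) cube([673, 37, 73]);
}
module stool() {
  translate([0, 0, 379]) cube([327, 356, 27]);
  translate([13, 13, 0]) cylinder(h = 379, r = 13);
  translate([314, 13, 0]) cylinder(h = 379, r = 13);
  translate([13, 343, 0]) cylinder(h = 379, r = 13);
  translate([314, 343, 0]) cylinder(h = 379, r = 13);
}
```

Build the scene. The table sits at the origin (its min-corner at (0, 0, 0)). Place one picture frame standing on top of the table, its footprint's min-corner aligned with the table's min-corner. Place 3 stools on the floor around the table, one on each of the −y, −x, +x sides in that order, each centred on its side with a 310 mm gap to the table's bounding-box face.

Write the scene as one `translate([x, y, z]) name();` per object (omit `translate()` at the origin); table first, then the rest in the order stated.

table();
translate([0, 0, 737]) picture_frame();
translate([252, -666, 0]) stool();
translate([-637, 239, 0]) stool();
translate([1141, 239, 0]) stool();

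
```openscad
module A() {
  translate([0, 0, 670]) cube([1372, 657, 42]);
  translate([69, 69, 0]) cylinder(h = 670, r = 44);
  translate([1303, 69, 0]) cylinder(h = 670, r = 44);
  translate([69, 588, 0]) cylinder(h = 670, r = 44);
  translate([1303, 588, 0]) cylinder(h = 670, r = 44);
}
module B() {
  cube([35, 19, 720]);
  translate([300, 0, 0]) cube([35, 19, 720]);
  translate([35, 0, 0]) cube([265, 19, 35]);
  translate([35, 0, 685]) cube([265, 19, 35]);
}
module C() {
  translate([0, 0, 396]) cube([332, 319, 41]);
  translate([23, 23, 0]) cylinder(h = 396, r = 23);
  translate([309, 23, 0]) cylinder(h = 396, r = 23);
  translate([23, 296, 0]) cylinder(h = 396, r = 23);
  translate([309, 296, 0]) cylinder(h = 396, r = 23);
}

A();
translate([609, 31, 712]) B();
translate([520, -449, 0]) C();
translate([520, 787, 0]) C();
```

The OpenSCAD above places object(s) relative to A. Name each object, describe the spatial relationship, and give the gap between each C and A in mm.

A is a table. B is a picture frame. C is a stool. The picture frame is on top of the table. Two stools sit around the table at the −y, +y sides. The gap between each stool and the table is 130 mm.

Each stool's nearest face is 130 mm from the table's bounding box.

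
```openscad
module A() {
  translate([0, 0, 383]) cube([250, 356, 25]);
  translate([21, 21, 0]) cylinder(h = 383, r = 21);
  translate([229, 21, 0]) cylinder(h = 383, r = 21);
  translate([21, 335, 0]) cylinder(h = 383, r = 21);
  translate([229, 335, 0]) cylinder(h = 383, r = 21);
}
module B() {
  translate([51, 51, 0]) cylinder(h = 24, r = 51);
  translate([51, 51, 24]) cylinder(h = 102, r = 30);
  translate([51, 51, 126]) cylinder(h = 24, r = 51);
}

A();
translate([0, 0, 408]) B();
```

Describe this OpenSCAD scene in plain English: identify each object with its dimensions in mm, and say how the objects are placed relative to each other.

A is a simple wooden stool: a rectangular seat 250 mm (x) by 356 mm (y), 25 mm thick, top face at z = 408 mm, on four round legs, each 42 mm in diameter. The legs rest on z = 0, each leg's axis is inset half a diameter from the nearest pair of seat edges (so the leg's bounding box is flush with the corner).

B is a spool: two coaxial disc flanges of radius 51 mm and thickness 24 mm, joined by a core cylinder of radius 30 mm and height 102 mm. The lower flange rests on z = 0 and the three cylinders share a vertical axis.

The spool is on top of the stool.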